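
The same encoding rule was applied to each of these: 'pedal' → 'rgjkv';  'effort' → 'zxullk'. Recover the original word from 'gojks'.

media

The output letters match the input read backwards, each shifted +6: pedal reversed is ladep. Read the word backwards and shift each letter +6.
Undoing it on gojks: shift back: g−6=a, o−6=i, j−6=d, k−6=e, s−6=m → aidem; then reverse → media.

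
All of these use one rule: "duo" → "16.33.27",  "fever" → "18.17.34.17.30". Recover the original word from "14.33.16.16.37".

buddy

The number is (letter's place in the alphabet, a=1) + 12.
Decoding 14.33.16.16.37: 14→(14−12)÷1=2=b, 33→(33−12)÷1=21=u, 16→(16−12)÷1=4=d, 16→(16−12)÷1=4=d, 37→(37−12)÷1=25=y.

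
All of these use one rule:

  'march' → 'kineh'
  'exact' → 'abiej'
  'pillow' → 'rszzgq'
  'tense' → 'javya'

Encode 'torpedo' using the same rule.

jgnrapg

m(12)→k(10) and a(0)→i(8) fit y≡11x+8 (mod 26); the inverse of 11 mod 26 is 19. Treating letters as 0–25, the rule is x ↦ 11x + 8 (mod 26).
For torpedo: t(19)→11·19+8≡9=j; o(14)→11·14+8≡6=g; r(17)→11·17+8≡13=n; p(15)→11·15+8≡17=r; e(4)→11·4+8≡0=a; d(3)→11·3+8≡15=p; o(14)→11·14+8≡6=g (all mod 26).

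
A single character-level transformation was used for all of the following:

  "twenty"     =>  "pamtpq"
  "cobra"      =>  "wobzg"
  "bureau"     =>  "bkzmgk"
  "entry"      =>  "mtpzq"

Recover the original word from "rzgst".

drain

t(19)→p(15) and w(22)→a(0) fit y≡21x+6 (mod 26); the inverse of 21 mod 26 is 5. This is an affine cipher: with a=0,…,z=25, each position x becomes (21x+6) mod 26.
Undoing it on rzgst: r(17)→5·(17−6)≡3=d; z(25)→5·(25−6)≡17=r; g(6)→5·(6−6)≡0=a; s(18)→5·(18−6)≡8=i; t(19)→5·(19−6)≡13=n (all mod 26).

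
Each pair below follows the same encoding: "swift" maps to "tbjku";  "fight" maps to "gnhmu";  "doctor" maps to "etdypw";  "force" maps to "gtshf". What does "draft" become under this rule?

Shifts by position in swift: pos 0: s→t (+1), pos 1: w→b (+5), pos 2: i→j (+1), pos 3: f→k (+5) — repeating every 2. The shifts repeat in a cycle of length 2: positions 0,1,… shift by +1, +5, then the pattern repeats.
On draft: d+1=e, r+5=w, a+1=b, f+5=k, t+1=u.

ewbku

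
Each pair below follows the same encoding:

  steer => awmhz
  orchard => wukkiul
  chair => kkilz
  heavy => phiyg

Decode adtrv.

salon

Shifts by position in steer: pos 0: s→a (+8), pos 1: t→w (+3), pos 2: e→m (+8), pos 3: e→h (+3) — repeating every 2. The shifts repeat in a cycle of length 2: positions 0,1,… shift by +8, +3, then the pattern repeats.
Decoding adtrv: a−8=s, d−3=a, t−8=l, r−3=o, v−8=n.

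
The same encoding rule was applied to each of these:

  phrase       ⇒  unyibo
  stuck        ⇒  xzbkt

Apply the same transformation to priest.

In phrase: p→u is +5, h→n is +6, r→y is +7, a→i is +8 — the shift increases by 1 each position. Each letter shifts forward by (position + 5), i.e. 5, 6, 7, … — the shift grows by one for each successive letter.
For priest: p+5=u, r+6=x, i+7=p, e+8=m, s+9=b, t+10=d.

uxpmbd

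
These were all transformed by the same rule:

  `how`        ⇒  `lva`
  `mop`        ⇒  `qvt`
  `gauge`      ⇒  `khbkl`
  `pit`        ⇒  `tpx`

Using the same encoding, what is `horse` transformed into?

The rule splits by letter class: vowels +7, consonants +4.
For horse: h(cons)+4=l, o(vowel)+7=v, r(cons)+4=v, s(cons)+4=w, e(vowel)+7=l.

lvvwl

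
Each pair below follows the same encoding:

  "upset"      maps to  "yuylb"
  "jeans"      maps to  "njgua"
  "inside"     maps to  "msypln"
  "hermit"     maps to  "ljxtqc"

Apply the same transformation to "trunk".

In upset: u→y is +4, p→u is +5, s→y is +6, e→l is +7 — the shift increases by 1 each position. Letter i (0-indexed) is shifted by i+4, so successive shifts are 4, 5, 6, ….
Applying it to trunk: t+4=x, r+5=w, u+6=a, n+7=u, k+8=s.

xwaus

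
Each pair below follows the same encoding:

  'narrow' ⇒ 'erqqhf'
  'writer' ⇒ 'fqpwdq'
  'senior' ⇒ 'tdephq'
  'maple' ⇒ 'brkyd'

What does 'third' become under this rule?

n(13)→e(4) and a(0)→r(17) fit y≡3x+17 (mod 26); the inverse of 3 mod 26 is 9. This is an affine cipher: with a=0,…,z=25, each position x becomes (3x+17) mod 26.
For third: t(19)→3·19+17≡22=w; h(7)→3·7+17≡12=m; i(8)→3·8+17≡15=p; r(17)→3·17+17≡16=q; d(3)→3·3+17≡0=a (all mod 26).

wmpqa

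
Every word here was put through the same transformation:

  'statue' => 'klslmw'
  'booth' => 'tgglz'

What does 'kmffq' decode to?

Each letter is shifted forward by 18 in the alphabet (a Caesar shift of +18).
Undoing it on kmffq: k−18=s, m−18=u, f−18=n, f−18=n, q−18=y.

sunny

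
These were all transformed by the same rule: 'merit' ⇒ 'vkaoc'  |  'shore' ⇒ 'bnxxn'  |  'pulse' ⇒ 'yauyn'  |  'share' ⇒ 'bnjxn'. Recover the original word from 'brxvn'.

Shifts by position in merit: pos 0: m→v (+9), pos 1: e→k (+6), pos 2: r→a (+9), pos 3: i→o (+6) — repeating every 2. It's a Vigenère-style cipher with numeric key [9,6]: position i shifts by key[i mod 2].
Reversing it on brxvn: b−9=s, r−6=l, x−9=o, v−6=p, n−9=e.

slope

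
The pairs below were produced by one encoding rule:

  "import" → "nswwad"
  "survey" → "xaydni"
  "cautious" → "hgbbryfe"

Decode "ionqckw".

In import: i→n is +5, m→s is +6, p→w is +7, o→w is +8 — the shift increases by 1 each position. Each letter shifts forward by (position + 5), i.e. 5, 6, 7, … — the shift grows by one for each successive letter.
Reversing it on ionqckw: i−5=d, o−6=i, n−7=g, q−8=i, c−9=t, k−10=a, w−11=l.

digital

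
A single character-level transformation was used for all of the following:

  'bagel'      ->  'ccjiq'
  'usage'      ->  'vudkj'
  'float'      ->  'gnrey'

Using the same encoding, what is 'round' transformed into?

In bagel: b→c is +1, a→c is +2, g→j is +3, e→i is +4 — the shift increases by 1 each position. Each letter shifts forward by (position + 1), i.e. 1, 2, 3, … — the shift grows by one for each successive letter.
On round: r+1=s, o+2=q, u+3=x, n+4=r, d+5=i.

sqxri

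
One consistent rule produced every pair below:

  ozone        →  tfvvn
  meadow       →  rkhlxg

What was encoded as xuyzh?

sorry

Each letter shifts forward by (position + 5), i.e. 5, 6, 7, … — the shift grows by one for each successive letter.
Undoing it on xuyzh: x−5=s, u−6=o, y−7=r, z−8=r, h−9=y.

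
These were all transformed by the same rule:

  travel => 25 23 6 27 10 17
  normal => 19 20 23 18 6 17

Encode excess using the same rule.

10 29 8 10 24 24

t is letter #20 and maps to 25: an offset of 5. Each letter is replaced by its alphabet position (a=1..z=26) + 5.
For excess: e=5→10, x=24→29, c=3→8, e=5→10, s=19→24, s=19→24.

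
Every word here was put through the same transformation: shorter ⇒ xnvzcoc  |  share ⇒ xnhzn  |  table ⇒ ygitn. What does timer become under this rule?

In shorter: s→x is +5, h→n is +6, o→v is +7, r→z is +8 — the shift increases by 1 each position. The shift increases by 1 at each position, starting from +5: 5, 6, 7, ….
For timer: t+5=y, i+6=o, m+7=t, e+8=m, r+9=a.

yotma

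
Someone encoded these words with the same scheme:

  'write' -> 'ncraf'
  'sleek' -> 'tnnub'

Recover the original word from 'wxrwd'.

union

The output letters match the input read backwards, each shifted +9: write reversed is etirw. Read the word backwards and shift each letter +9.
Decoding wxrwd: shift back: w−9=n, x−9=o, r−9=i, w−9=n, d−9=u → noinu; then reverse → union.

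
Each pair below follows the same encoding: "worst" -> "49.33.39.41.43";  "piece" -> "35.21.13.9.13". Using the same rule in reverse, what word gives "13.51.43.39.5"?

extra

w(#23)→49 and o(#15)→33: differences scale by 2, so n = 2·pos + 3. The formula is n = 2×(alphabet index, a=1) + 3.
Reversing it on 13.51.43.39.5: 13→(13−3)÷2=5=e, 51→(51−3)÷2=24=x, 43→(43−3)÷2=20=t, 39→(39−3)÷2=18=r, 5→(5−3)÷2=1=a.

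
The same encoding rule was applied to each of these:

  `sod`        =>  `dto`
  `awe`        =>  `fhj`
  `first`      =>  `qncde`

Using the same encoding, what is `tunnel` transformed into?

ezyyjw

The shift depends on letter class: consonant s→d is +11, but vowel o→t is +5. Two shifts are in play — +5 for a/e/i/o/u, +11 for every other letter.
Applying it to tunnel: t(cons)+11=e, u(vowel)+5=z, n(cons)+11=y, n(cons)+11=y, e(vowel)+5=j, l(cons)+11=w.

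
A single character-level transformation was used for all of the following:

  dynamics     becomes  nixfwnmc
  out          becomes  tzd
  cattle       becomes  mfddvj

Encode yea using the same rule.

ijf

The shift depends on letter class: consonant d→n is +10, but vowel a→f is +5. The rule splits by letter class: vowels +5, consonants +10.
For yea: y(cons)+10=i, e(vowel)+5=j, a(vowel)+5=f.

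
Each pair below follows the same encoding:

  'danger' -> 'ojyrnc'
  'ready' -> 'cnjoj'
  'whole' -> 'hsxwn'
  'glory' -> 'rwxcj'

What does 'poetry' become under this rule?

axnecj

Vowels shift forward by 9 and consonants shift forward by 11.
For poetry: p(cons)+11=a, o(vowel)+9=x, e(vowel)+9=n, t(cons)+11=e, r(cons)+11=c, y(cons)+11=j.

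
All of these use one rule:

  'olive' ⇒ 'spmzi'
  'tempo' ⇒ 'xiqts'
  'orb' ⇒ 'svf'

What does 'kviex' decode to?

great

Compare letters: o→s is +4, l→p is +4, i→m is +4 — a constant shift. Each letter is shifted forward by 4 in the alphabet (a Caesar shift of +4).
Undoing it on kviex: k−4=g, v−4=r, i−4=e, e−4=a, x−4=t.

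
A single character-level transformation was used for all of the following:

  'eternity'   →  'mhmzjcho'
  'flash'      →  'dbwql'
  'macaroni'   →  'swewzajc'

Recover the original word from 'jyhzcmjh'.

nutrient

e(4)→m(12) and t(19)→h(7) fit y≡17x+22 (mod 26); the inverse of 17 mod 26 is 23. This is an affine cipher: with a=0,…,z=25, each position x becomes (17x+22) mod 26.
Undoing it on jyhzcmjh: j(9)→23·(9−22)≡13=n; y(24)→23·(24−22)≡20=u; h(7)→23·(7−22)≡19=t; z(25)→23·(25−22)≡17=r; c(2)→23·(2−22)≡8=i; m(12)→23·(12−22)≡4=e; j(9)→23·(9−22)≡13=n; h(7)→23·(7−22)≡19=t (all mod 26).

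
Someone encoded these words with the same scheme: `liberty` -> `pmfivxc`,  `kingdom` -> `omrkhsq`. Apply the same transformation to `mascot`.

qewgsx

Compare letters: l→p is +4, i→m is +4, b→f is +4 — a constant shift. It's a constant shift of +4 (ROT4).
Applying it to mascot: m+4=q, a+4=e, s+4=w, c+4=g, o+4=s, t+4=x.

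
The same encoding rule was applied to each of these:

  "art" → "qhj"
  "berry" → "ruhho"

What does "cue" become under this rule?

Every letter moves 16 places later in the alphabet, wrapping around z→a.
Applying it to cue: c+16=s, u+16=k, e+16=u.

sku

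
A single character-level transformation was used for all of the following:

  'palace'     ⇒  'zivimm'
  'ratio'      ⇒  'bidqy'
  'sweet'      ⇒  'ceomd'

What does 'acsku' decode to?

Shifts by position in palace: pos 0: p→z (+10), pos 1: a→i (+8), pos 2: l→v (+10), pos 3: a→i (+8) — repeating every 2. The shifts repeat in a cycle of length 2: positions 0,1,… shift by +10, +8, then the pattern repeats.
Decoding acsku: a−10=q, c−8=u, s−10=i, k−8=c, u−10=k.

quick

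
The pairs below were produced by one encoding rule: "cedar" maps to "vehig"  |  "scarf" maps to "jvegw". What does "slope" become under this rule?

The output letters match the input read backwards, each shifted +4: cedar reversed is radec. Two steps: reverse the string, then apply a Caesar shift of +4.
On slope: reverse → epols; then shift: e+4=i, p+4=t, o+4=s, l+4=p, s+4=w.

itspw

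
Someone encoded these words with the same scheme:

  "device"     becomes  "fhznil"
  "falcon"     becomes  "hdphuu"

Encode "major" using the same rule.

In device: d→f is +2, e→h is +3, v→z is +4, i→n is +5 — the shift increases by 1 each position. Letter i (0-indexed) is shifted by i+2, so successive shifts are 2, 3, 4, ….
On major: m+2=o, a+3=d, j+4=n, o+5=t, r+6=x.

odntx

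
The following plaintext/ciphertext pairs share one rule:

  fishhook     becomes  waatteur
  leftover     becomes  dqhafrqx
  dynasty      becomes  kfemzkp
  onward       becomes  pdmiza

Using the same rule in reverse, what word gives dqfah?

The output letters match the input read backwards, each shifted +12: fishhook reversed is koohhsif. The word is reversed, then every letter is shifted forward by 12.
Reversing it on dqfah: shift back: d−12=r, q−12=e, f−12=t, a−12=o, h−12=v → retov; then reverse → voter.

voter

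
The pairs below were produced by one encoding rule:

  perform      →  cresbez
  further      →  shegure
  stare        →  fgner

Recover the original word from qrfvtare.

Compare letters: p→c is +13, e→r is +13, r→e is +13 — a constant shift. Every letter moves 13 places later in the alphabet, wrapping around z→a.
Undoing it on qrfvtare: q−13=d, r−13=e, f−13=s, v−13=i, t−13=g, a−13=n, r−13=e, e−13=r.

designer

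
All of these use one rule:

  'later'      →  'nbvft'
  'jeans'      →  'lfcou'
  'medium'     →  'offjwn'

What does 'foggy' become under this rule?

A repeating key of period 2 is used — shifts +2, +1 over and over.
For foggy: f+2=h, o+1=p, g+2=i, g+1=h, y+2=a.

hpiha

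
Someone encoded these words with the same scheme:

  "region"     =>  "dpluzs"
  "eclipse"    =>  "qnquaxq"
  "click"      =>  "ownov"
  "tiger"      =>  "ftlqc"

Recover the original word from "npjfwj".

Shifts by position in region: pos 0: r→d (+12), pos 1: e→p (+11), pos 2: g→l (+5), pos 3: i→u (+12), pos 4: o→z (+11), pos 5: n→s (+5) — repeating every 3. The shifts repeat in a cycle of length 3: positions 0,1,… shift by +12, +11, +5, then the pattern repeats.
Reversing it on npjfwj: n−12=b, p−11=e, j−5=e, f−12=t, w−11=l, j−5=e.

beetle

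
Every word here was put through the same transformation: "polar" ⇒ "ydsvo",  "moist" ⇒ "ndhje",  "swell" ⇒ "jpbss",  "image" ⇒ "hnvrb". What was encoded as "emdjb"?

p(15)→y(24) and o(14)→d(3) fit y≡21x+21 (mod 26); the inverse of 21 mod 26 is 5. Each letter's alphabet position (a=0..z=25) is mapped through 21·x+21 mod 26 — an affine cipher.
Decoding emdjb: e(4)→5·(4−21)≡19=t; m(12)→5·(12−21)≡7=h; d(3)→5·(3−21)≡14=o; j(9)→5·(9−21)≡18=s; b(1)→5·(1−21)≡4=e (all mod 26).

those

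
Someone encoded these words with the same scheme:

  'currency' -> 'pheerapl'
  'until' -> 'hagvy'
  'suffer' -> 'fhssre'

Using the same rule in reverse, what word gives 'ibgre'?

voter

Compare letters: c→p is +13, u→h is +13, r→e is +13 — a constant shift. Each letter is shifted forward by 13 in the alphabet (a Caesar shift of +13).
Reversing it on ibgre: i−13=v, b−13=o, g−13=t, r−13=e, e−13=r.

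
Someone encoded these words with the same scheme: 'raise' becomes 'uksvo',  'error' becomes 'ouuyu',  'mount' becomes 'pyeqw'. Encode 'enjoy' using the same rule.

oqmyb

Two shifts are in play — +10 for a/e/i/o/u, +3 for every other letter.
On enjoy: e(vowel)+10=o, n(cons)+3=q, j(cons)+3=m, o(vowel)+10=y, y(cons)+3=b.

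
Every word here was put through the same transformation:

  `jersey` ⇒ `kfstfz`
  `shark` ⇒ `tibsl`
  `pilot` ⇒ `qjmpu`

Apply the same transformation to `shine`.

Compare letters: j→k is +1, e→f is +1, r→s is +1 — a constant shift. It's a constant shift of +1 (ROT1).
For shine: s+1=t, h+1=i, i+1=j, n+1=o, e+1=f.

tijof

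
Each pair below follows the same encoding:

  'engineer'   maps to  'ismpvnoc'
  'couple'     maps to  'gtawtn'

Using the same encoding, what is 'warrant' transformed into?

In engineer: e→i is +4, n→s is +5, g→m is +6, i→p is +7 — the shift increases by 1 each position. Letter i (0-indexed) is shifted by i+4, so successive shifts are 4, 5, 6, ….
Applying it to warrant: w+4=a, a+5=f, r+6=x, r+7=y, a+8=i, n+9=w, t+10=d.

afxyiwd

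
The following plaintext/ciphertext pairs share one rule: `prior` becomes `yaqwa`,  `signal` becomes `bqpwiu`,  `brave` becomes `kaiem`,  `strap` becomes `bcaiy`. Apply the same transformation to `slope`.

The shift depends on letter class: consonant p→y is +9, but vowel i→q is +8. The rule splits by letter class: vowels +8, consonants +9.
On slope: s(cons)+9=b, l(cons)+9=u, o(vowel)+8=w, p(cons)+9=y, e(vowel)+8=m.

buwym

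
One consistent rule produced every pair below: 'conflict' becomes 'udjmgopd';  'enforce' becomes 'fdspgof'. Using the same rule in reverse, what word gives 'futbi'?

haste

Two steps: reverse the string, then apply a Caesar shift of +1.
Decoding futbi: shift back: f−1=e, u−1=t, t−1=s, b−1=a, i−1=h → etsah; then reverse → haste.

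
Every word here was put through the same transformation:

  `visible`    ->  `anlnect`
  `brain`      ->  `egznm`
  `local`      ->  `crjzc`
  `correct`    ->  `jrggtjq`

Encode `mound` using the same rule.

hrvmo

v(21)→a(0) and i(8)→n(13) fit y≡5x+25 (mod 26); the inverse of 5 mod 26 is 21. Each letter's alphabet position (a=0..z=25) is mapped through 5·x+25 mod 26 — an affine cipher.
On mound: m(12)→5·12+25≡7=h; o(14)→5·14+25≡17=r; u(20)→5·20+25≡21=v; n(13)→5·13+25≡12=m; d(3)→5·3+25≡14=o (all mod 26).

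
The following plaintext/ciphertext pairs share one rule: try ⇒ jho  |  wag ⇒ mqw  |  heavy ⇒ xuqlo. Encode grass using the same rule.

Compare letters: t→j is +16, r→h is +16, y→o is +16 — a constant shift. Each letter is shifted forward by 16 in the alphabet (a Caesar shift of +16).
For grass: g+16=w, r+16=h, a+16=q, s+16=i, s+16=i.

whqii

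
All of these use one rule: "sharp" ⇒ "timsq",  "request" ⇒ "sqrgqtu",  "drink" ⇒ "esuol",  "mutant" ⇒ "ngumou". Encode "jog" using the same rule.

The shift depends on letter class: consonant s→t is +1, but vowel a→m is +12. Vowels shift forward by 12 and consonants shift forward by 1.
For jog: j(cons)+1=k, o(vowel)+12=a, g(cons)+1=h.

kah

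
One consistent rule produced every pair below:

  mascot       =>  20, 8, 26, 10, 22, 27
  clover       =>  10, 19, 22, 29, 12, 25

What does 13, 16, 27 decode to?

m is letter #13 and maps to 20: an offset of 7. The number is (letter's place in the alphabet, a=1) + 7.
Decoding 13, 16, 27: 13→(13−7)÷1=6=f, 16→(16−7)÷1=9=i, 27→(27−7)÷1=20=t.

fit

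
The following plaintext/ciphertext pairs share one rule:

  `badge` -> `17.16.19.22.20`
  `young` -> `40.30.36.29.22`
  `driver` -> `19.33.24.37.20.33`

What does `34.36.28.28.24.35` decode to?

Each letter is replaced by its alphabet position (a=1..z=26) + 15.
Reversing it on 34.36.28.28.24.35: 34→(34−15)÷1=19=s, 36→(36−15)÷1=21=u, 28→(28−15)÷1=13=m, 28→(28−15)÷1=13=m, 24→(24−15)÷1=9=i, 35→(35−15)÷1=20=t.

summit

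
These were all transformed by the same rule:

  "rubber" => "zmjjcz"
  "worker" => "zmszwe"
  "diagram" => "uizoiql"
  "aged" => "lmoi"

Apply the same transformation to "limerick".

The output letters match the input read backwards, each shifted +8: rubber reversed is rebbur. Two steps: reverse the string, then apply a Caesar shift of +8.
Applying it to limerick: reverse → kciremil; then shift: k+8=s, c+8=k, i+8=q, r+8=z, e+8=m, m+8=u, i+8=q, l+8=t.

skqzmuqt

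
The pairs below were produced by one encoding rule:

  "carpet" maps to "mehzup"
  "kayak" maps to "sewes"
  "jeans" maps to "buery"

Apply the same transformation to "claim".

c(2)→m(12) and a(0)→e(4) fit y≡17x+4 (mod 26); the inverse of 17 mod 26 is 23. This is an affine cipher: with a=0,…,z=25, each position x becomes (17x+4) mod 26.
For claim: c(2)→17·2+4≡12=m; l(11)→17·11+4≡9=j; a(0)→17·0+4≡4=e; i(8)→17·8+4≡10=k; m(12)→17·12+4≡0=a (all mod 26).

mjeka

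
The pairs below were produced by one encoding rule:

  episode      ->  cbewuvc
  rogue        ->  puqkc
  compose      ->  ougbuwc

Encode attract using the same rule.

e(4)→c(2) and p(15)→b(1) fit y≡7x+0 (mod 26); the inverse of 7 mod 26 is 15. Each letter's alphabet position (a=0..z=25) is mapped through 7·x+0 mod 26 — an affine cipher.
For attract: a(0)→7·0+0≡0=a; t(19)→7·19+0≡3=d; t(19)→7·19+0≡3=d; r(17)→7·17+0≡15=p; a(0)→7·0+0≡0=a; c(2)→7·2+0≡14=o; t(19)→7·19+0≡3=d (all mod 26).

addpaod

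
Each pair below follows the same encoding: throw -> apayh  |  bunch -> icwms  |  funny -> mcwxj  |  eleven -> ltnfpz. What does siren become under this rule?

In throw: t→a is +7, h→p is +8, r→a is +9, o→y is +10 — the shift increases by 1 each position. Each letter shifts forward by (position + 7), i.e. 7, 8, 9, … — the shift grows by one for each successive letter.
For siren: s+7=z, i+8=q, r+9=a, e+10=o, n+11=y.

zqaoy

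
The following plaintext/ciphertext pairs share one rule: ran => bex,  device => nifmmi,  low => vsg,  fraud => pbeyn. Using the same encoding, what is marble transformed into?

weblvi

The shift depends on letter class: consonant r→b is +10, but vowel a→e is +4. Vowels shift forward by 4 and consonants shift forward by 10.
For marble: m(cons)+10=w, a(vowel)+4=e, r(cons)+10=b, b(cons)+10=l, l(cons)+10=v, e(vowel)+4=i.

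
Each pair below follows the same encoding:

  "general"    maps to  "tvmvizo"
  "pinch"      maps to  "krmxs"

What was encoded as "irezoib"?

Each pair mirrors across the alphabet (g↔t, e↔v, n↔m): positions sum to 25. This is the alphabet-reversal cipher (Atbash): a becomes z, b becomes y, etc.
Reversing it on irezoib: i↔r, r↔i, e↔v, z↔a, o↔l, i↔r, b↔y.

rivalry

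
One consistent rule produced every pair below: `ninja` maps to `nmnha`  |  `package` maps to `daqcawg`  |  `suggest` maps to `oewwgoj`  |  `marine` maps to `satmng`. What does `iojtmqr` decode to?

Treating letters as 0–25, the rule is x ↦ 21x + 0 (mod 26).
Undoing it on iojtmqr: i(8)→5·(8−0)≡14=o; o(14)→5·(14−0)≡18=s; j(9)→5·(9−0)≡19=t; t(19)→5·(19−0)≡17=r; m(12)→5·(12−0)≡8=i; q(16)→5·(16−0)≡2=c; r(17)→5·(17−0)≡7=h (all mod 26).

ostrich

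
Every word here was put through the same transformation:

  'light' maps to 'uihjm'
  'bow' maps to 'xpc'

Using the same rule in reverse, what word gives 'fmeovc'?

The output letters match the input read backwards, each shifted +1: light reversed is thgil. Read the word backwards and shift each letter +1.
Undoing it on fmeovc: shift back: f−1=e, m−1=l, e−1=d, o−1=n, v−1=u, c−1=b → eldnub; then reverse → bundle.

bundle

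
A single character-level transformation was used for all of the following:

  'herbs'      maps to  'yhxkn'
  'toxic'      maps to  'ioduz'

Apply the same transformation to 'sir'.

The output letters match the input read backwards, each shifted +6: herbs reversed is sbreh. The word is reversed, then every letter is shifted forward by 6.
On sir: reverse → ris; then shift: r+6=x, i+6=o, s+6=y.

xoy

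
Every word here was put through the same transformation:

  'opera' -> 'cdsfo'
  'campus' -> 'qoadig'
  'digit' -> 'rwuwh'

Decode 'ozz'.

all

This is a Caesar cipher with shift 14.
Undoing it on ozz: o−14=a, z−14=l, z−14=l.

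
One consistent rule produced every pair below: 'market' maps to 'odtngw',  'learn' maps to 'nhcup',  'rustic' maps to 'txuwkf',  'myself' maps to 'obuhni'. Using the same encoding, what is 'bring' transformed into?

A repeating key of period 2 is used — shifts +2, +3 over and over.
Applying it to bring: b+2=d, r+3=u, i+2=k, n+3=q, g+2=i.

dukqi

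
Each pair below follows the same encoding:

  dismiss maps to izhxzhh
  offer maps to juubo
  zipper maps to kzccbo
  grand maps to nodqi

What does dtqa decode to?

aunt

d(3)→i(8) and i(8)→z(25) fit y≡19x+3 (mod 26); the inverse of 19 mod 26 is 11. This is an affine cipher: with a=0,…,z=25, each position x becomes (19x+3) mod 26.
Reversing it on dtqa: d(3)→11·(3−3)≡0=a; t(19)→11·(19−3)≡20=u; q(16)→11·(16−3)≡13=n; a(0)→11·(0−3)≡19=t (all mod 26).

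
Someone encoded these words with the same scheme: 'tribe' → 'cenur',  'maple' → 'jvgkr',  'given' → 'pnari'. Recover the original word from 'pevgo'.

t(19)→c(2) and r(17)→e(4) fit y≡25x+21 (mod 26); the inverse of 25 mod 26 is 25. Each letter's alphabet position (a=0..z=25) is mapped through 25·x+21 mod 26 — an affine cipher.
Reversing it on pevgo: p(15)→25·(15−21)≡6=g; e(4)→25·(4−21)≡17=r; v(21)→25·(21−21)≡0=a; g(6)→25·(6−21)≡15=p; o(14)→25·(14−21)≡7=h (all mod 26).

graph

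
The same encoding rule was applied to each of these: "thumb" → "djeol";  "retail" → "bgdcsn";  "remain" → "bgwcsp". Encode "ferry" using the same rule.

pgbti

Shifts by position in thumb: pos 0: t→d (+10), pos 1: h→j (+2), pos 2: u→e (+10), pos 3: m→o (+2) — repeating every 2. A repeating key of period 2 is used — shifts +10, +2 over and over.
On ferry: f+10=p, e+2=g, r+10=b, r+2=t, y+10=i.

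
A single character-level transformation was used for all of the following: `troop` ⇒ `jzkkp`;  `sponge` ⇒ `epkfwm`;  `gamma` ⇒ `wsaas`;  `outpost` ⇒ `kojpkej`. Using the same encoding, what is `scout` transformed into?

eckoj

t(19)→j(9) and r(17)→z(25) fit y≡5x+18 (mod 26); the inverse of 5 mod 26 is 21. Treating letters as 0–25, the rule is x ↦ 5x + 18 (mod 26).
For scout: s(18)→5·18+18≡4=e; c(2)→5·2+18≡2=c; o(14)→5·14+18≡10=k; u(20)→5·20+18≡14=o; t(19)→5·19+18≡9=j (all mod 26).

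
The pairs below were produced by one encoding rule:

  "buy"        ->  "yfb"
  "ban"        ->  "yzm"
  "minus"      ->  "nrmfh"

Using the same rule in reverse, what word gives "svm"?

hen

Each pair mirrors across the alphabet (b↔y, u↔f, y↔b): positions sum to 25. Letters are reflected about the middle of the alphabet (position → 25−position): Atbash.
Reversing it on svm: s↔h, v↔e, m↔n.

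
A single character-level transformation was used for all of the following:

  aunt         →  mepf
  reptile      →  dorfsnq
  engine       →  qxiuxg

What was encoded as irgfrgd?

Shifts by position in aunt: pos 0: a→m (+12), pos 1: u→e (+10), pos 2: n→p (+2), pos 3: t→f (+12) — repeating every 3. A repeating key of period 3 is used — shifts +12, +10, +2 over and over.
Decoding irgfrgd: i−12=w, r−10=h, g−2=e, f−12=t, r−10=h, g−2=e, d−12=r.

whether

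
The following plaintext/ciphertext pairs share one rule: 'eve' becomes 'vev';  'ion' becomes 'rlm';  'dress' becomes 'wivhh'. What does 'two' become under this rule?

gdl

Each letter is replaced by its mirror in the alphabet: a↔z, b↔y, c↔x, and so on (the Atbash cipher).
Applying it to two: t↔g, w↔d, o↔l.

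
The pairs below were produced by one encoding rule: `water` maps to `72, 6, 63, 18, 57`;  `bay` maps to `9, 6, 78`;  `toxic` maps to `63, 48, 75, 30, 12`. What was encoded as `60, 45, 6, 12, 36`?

snack

w(#23)→72 and a(#1)→6: differences scale by 3, so n = 3·pos + 3. With a=1..z=26, the number is 3·pos + 3.
Reversing it on 60, 45, 6, 12, 36: 60→(60−3)÷3=19=s, 45→(45−3)÷3=14=n, 6→(6−3)÷3=1=a, 12→(12−3)÷3=3=c, 36→(36−3)÷3=11=k.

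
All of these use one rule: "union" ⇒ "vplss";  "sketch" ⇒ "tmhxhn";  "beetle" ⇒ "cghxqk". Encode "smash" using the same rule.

In union: u→v is +1, n→p is +2, i→l is +3, o→s is +4 — the shift increases by 1 each position. Letter i (0-indexed) is shifted by i+1, so successive shifts are 1, 2, 3, ….
On smash: s+1=t, m+2=o, a+3=d, s+4=w, h+5=m.

todwm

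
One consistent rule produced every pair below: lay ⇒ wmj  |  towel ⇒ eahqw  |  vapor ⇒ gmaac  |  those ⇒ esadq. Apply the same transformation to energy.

qyqcrj

The shift depends on letter class: consonant l→w is +11, but vowel a→m is +12. Two shifts are in play — +12 for a/e/i/o/u, +11 for every other letter.
For energy: e(vowel)+12=q, n(cons)+11=y, e(vowel)+12=q, r(cons)+11=c, g(cons)+11=r, y(cons)+11=j.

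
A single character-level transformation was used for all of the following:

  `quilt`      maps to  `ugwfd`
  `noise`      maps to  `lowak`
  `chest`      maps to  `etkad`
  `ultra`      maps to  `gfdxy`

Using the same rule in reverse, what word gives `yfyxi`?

alarm

This is an affine cipher: with a=0,…,z=25, each position x becomes (3x+24) mod 26.
Decoding yfyxi: y(24)→9·(24−24)≡0=a; f(5)→9·(5−24)≡11=l; y(24)→9·(24−24)≡0=a; x(23)→9·(23−24)≡17=r; i(8)→9·(8−24)≡12=m (all mod 26).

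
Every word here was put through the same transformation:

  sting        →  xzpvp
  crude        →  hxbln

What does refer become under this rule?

In sting: s→x is +5, t→z is +6, i→p is +7, n→v is +8 — the shift increases by 1 each position. The shift increases by 1 at each position, starting from +5: 5, 6, 7, ….
Applying it to refer: r+5=w, e+6=k, f+7=m, e+8=m, r+9=a.

wkmma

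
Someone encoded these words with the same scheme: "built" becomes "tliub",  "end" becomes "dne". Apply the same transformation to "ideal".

laedi

It's just the letters in reverse order.
For ideal: reverse → laedi.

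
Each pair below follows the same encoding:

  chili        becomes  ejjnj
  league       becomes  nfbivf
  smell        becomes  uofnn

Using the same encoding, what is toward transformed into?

vpybtf

Vowels shift forward by 1 and consonants shift forward by 2.
For toward: t(cons)+2=v, o(vowel)+1=p, w(cons)+2=y, a(vowel)+1=b, r(cons)+2=t, d(cons)+2=f.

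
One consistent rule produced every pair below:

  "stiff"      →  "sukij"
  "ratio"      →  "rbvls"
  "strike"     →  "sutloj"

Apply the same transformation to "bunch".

bvpfl

In stiff: s→s is +0, t→u is +1, i→k is +2, f→i is +3 — the shift increases by 1 each position. Each letter shifts forward by its position index (0, 1, 2, …) — the shift grows by one for each successive letter.
Applying it to bunch: b+0=b, u+1=v, n+2=p, c+3=f, h+4=l.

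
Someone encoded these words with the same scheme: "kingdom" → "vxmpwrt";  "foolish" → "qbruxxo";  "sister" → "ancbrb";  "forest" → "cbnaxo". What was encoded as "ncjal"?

crate

The output letters match the input read backwards, each shifted +9: kingdom reversed is modgnik. The word is reversed, then every letter is shifted forward by 9.
Decoding ncjal: shift back: n−9=e, c−9=t, j−9=a, a−9=r, l−9=c → etarc; then reverse → crate.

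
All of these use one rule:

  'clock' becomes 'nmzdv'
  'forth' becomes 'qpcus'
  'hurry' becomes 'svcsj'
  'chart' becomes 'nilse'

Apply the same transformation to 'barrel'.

Shifts by position in clock: pos 0: c→n (+11), pos 1: l→m (+1), pos 2: o→z (+11), pos 3: c→d (+1) — repeating every 2. The shifts repeat in a cycle of length 2: positions 0,1,… shift by +11, +1, then the pattern repeats.
For barrel: b+11=m, a+1=b, r+11=c, r+1=s, e+11=p, l+1=m.

mbcspm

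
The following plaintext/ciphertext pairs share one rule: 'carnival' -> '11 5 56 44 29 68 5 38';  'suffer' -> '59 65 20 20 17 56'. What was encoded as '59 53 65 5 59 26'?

c(#3)→11 and a(#1)→5: differences scale by 3, so n = 3·pos + 2. With a=1..z=26, the number is 3·pos + 2.
Decoding 59 53 65 5 59 26: 59→(59−2)÷3=19=s, 53→(53−2)÷3=17=q, 65→(65−2)÷3=21=u, 5→(5−2)÷3=1=a, 59→(59−2)÷3=19=s, 26→(26−2)÷3=8=h.

squash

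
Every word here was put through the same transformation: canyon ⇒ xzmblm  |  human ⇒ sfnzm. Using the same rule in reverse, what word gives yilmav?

bronze

Each pair mirrors across the alphabet (c↔x, a↔z, n↔m): positions sum to 25. This is the alphabet-reversal cipher (Atbash): a becomes z, b becomes y, etc.
Reversing it on yilmav: y↔b, i↔r, l↔o, m↔n, a↔z, v↔e.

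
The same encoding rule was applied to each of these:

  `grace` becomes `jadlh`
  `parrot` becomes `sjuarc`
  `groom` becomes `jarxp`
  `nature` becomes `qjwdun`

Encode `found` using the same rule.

ixxwg

Shifts by position in grace: pos 0: g→j (+3), pos 1: r→a (+9), pos 2: a→d (+3), pos 3: c→l (+9) — repeating every 2. A repeating key of period 2 is used — shifts +3, +9 over and over.
On found: f+3=i, o+9=x, u+3=x, n+9=w, d+3=g.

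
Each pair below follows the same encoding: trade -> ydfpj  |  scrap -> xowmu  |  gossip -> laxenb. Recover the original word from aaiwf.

vodka

Shifts by position in trade: pos 0: t→y (+5), pos 1: r→d (+12), pos 2: a→f (+5), pos 3: d→p (+12) — repeating every 2. The shifts repeat in a cycle of length 2: positions 0,1,… shift by +5, +12, then the pattern repeats.
Undoing it on aaiwf: a−5=v, a−12=o, i−5=d, w−12=k, f−5=a.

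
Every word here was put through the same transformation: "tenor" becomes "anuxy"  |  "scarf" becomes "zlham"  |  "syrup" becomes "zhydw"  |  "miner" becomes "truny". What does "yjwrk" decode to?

rapid

Shifts by position in tenor: pos 0: t→a (+7), pos 1: e→n (+9), pos 2: n→u (+7), pos 3: o→x (+9) — repeating every 2. The shifts repeat in a cycle of length 2: positions 0,1,… shift by +7, +9, then the pattern repeats.
Decoding yjwrk: y−7=r, j−9=a, w−7=p, r−9=i, k−7=d.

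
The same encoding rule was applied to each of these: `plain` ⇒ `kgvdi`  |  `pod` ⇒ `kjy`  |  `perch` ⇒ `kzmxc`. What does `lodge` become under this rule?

gjybz

Compare letters: p→k is +21, l→g is +21, a→v is +21 — a constant shift. Each letter is shifted forward by 21 in the alphabet (a Caesar shift of +21).
For lodge: l+21=g, o+21=j, d+21=y, g+21=b, e+21=z.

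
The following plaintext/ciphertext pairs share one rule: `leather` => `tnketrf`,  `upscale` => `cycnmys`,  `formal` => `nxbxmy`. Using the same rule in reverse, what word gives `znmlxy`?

In leather: l→t is +8, e→n is +9, a→k is +10, t→e is +11 — the shift increases by 1 each position. Letter i (0-indexed) is shifted by i+8, so successive shifts are 8, 9, 10, ….
Reversing it on znmlxy: z−8=r, n−9=e, m−10=c, l−11=a, x−12=l, y−13=l.

recall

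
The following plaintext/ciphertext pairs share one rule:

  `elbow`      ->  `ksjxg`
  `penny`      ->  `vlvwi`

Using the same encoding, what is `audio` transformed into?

gblry

The shift increases by 1 at each position, starting from +6: 6, 7, 8, ….
For audio: a+6=g, u+7=b, d+8=l, i+9=r, o+10=y.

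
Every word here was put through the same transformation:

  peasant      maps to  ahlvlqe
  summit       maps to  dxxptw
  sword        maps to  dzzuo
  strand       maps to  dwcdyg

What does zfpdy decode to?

Shifts by position in peasant: pos 0: p→a (+11), pos 1: e→h (+3), pos 2: a→l (+11), pos 3: s→v (+3) — repeating every 2. The shifts repeat in a cycle of length 2: positions 0,1,… shift by +11, +3, then the pattern repeats.
Reversing it on zfpdy: z−11=o, f−3=c, p−11=e, d−3=a, y−11=n.

ocean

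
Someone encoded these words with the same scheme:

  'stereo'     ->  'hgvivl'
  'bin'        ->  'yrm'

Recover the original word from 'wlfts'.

dough

Each pair mirrors across the alphabet (s↔h, t↔g, e↔v): positions sum to 25. This is the alphabet-reversal cipher (Atbash): a becomes z, b becomes y, etc.
Undoing it on wlfts: w↔d, l↔o, f↔u, t↔g, s↔h.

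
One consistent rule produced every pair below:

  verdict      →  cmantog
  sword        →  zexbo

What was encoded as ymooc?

In verdict: v→c is +7, e→m is +8, r→a is +9, d→n is +10 — the shift increases by 1 each position. Letter i (0-indexed) is shifted by i+7, so successive shifts are 7, 8, 9, ….
Decoding ymooc: y−7=r, m−8=e, o−9=f, o−10=e, c−11=r.

refer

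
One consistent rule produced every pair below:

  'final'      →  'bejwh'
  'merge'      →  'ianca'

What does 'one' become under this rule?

This is a Caesar cipher with shift 22.
On one: o+22=k, n+22=j, e+22=a.

kja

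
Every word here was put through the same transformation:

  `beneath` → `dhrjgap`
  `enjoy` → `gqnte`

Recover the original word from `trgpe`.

Each letter shifts forward by (position + 2), i.e. 2, 3, 4, … — the shift grows by one for each successive letter.
Undoing it on trgpe: t−2=r, r−3=o, g−4=c, p−5=k, e−6=y.

rocky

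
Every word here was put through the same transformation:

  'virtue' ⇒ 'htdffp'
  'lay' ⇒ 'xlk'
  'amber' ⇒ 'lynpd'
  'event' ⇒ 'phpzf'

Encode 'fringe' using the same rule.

rdtzsp

Two shifts are in play — +11 for a/e/i/o/u, +12 for every other letter.
Applying it to fringe: f(cons)+12=r, r(cons)+12=d, i(vowel)+11=t, n(cons)+12=z, g(cons)+12=s, e(vowel)+11=p.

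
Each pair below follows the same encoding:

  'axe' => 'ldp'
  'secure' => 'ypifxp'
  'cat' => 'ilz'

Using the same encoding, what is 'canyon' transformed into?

iltezt

The rule splits by letter class: vowels +11, consonants +6.
For canyon: c(cons)+6=i, a(vowel)+11=l, n(cons)+6=t, y(cons)+6=e, o(vowel)+11=z, n(cons)+6=t.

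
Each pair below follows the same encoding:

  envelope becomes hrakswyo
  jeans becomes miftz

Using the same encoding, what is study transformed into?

vxzjf

In envelope: e→h is +3, n→r is +4, v→a is +5, e→k is +6 — the shift increases by 1 each position. Letter i (0-indexed) is shifted by i+3, so successive shifts are 3, 4, 5, ….
Applying it to study: s+3=v, t+4=x, u+5=z, d+6=j, y+7=f.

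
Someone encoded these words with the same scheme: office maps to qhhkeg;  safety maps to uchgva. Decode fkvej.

Compare letters: o→q is +2, f→h is +2, f→h is +2 — a constant shift. This is a Caesar cipher with shift 2.
Reversing it on fkvej: f−2=d, k−2=i, v−2=t, e−2=c, j−2=h.

ditch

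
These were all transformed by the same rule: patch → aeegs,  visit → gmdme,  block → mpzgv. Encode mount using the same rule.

Shifts by position in patch: pos 0: p→a (+11), pos 1: a→e (+4), pos 2: t→e (+11), pos 3: c→g (+4) — repeating every 2. The shifts repeat in a cycle of length 2: positions 0,1,… shift by +11, +4, then the pattern repeats.
Applying it to mount: m+11=x, o+4=s, u+11=f, n+4=r, t+11=e.

xsfre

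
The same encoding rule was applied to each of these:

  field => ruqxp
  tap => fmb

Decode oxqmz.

clean

Compare letters: f→r is +12, i→u is +12, e→q is +12 — a constant shift. Every letter moves 12 places later in the alphabet, wrapping around z→a.
Undoing it on oxqmz: o−12=c, x−12=l, q−12=e, m−12=a, z−12=n.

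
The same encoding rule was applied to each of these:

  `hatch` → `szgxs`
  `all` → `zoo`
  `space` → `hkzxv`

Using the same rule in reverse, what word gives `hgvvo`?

Each pair mirrors across the alphabet (h↔s, a↔z, t↔g): positions sum to 25. Each letter is replaced by its mirror in the alphabet: a↔z, b↔y, c↔x, and so on (the Atbash cipher).
Reversing it on hgvvo: h↔s, g↔t, v↔e, v↔e, o↔l.

steel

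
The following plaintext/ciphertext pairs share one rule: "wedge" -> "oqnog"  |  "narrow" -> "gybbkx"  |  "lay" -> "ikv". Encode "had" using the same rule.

Read the word backwards and shift each letter +10.
On had: reverse → dah; then shift: d+10=n, a+10=k, h+10=r.

nkr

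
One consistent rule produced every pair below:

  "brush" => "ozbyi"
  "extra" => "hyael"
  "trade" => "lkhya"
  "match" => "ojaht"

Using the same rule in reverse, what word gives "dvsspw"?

The output letters match the input read backwards, each shifted +7: brush reversed is hsurb. Two steps: reverse the string, then apply a Caesar shift of +7.
Decoding dvsspw: shift back: d−7=w, v−7=o, s−7=l, s−7=l, p−7=i, w−7=p → wollip; then reverse → pillow.

pillow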